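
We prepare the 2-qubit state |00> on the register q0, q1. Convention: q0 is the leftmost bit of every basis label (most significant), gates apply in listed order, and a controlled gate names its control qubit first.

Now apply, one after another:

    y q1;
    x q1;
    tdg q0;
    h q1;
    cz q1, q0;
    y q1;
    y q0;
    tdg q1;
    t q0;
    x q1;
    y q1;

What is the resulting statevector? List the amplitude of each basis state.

The resulting statevector has amplitude 0 on |00>, 0 on |01>, sqrt(2)*exp(I*pi/4)/2 on |10>, sqrt(2)/2 on |11>.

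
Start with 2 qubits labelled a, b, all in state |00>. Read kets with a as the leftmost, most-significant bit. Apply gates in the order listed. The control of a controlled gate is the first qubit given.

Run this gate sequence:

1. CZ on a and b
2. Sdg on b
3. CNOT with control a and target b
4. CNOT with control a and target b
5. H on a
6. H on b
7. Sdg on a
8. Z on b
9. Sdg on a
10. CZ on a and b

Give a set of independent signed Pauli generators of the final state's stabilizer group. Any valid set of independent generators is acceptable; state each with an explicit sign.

The final state is stabilized by the group generated by -XZ, -ZX; other independent generating sets are equally valid.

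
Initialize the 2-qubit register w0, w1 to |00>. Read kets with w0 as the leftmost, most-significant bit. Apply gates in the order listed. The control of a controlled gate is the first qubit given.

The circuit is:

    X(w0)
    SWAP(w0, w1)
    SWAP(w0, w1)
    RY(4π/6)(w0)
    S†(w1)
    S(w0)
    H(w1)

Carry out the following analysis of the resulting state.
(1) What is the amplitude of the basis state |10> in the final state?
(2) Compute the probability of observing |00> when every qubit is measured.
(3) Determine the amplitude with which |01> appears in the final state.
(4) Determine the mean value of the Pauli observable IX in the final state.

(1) The final state's coefficient on |10> equals sqrt(2)*I/4.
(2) A full measurement returns |00> with probability 3/8.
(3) The final state's coefficient on |01> equals -sqrt(6)/4.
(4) In the final state, IX has expectation 1.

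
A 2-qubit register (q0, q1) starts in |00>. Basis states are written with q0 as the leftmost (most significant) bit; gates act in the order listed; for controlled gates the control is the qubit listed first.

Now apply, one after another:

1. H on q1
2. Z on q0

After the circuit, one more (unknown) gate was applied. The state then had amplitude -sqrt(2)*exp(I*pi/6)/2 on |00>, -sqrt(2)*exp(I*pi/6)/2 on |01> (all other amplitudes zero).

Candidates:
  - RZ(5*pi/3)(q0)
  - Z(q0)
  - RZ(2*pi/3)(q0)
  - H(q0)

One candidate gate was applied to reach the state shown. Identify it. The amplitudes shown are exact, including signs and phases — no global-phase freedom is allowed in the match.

The applied gate was RZ(5*pi/3)(q0).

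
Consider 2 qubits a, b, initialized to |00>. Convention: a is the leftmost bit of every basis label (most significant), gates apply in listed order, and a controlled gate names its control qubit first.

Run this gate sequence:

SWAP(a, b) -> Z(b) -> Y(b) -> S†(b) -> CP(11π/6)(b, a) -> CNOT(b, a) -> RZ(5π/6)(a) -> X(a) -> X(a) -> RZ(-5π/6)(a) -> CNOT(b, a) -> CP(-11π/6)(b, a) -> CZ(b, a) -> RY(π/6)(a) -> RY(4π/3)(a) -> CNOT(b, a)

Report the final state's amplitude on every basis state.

The final amplitudes are 0 on |00>, sqrt(2)/2 on |01>, 0 on |10>, -sqrt(2)/2 on |11>. Key observation: gates 5-12 undo each other exactly, leaving only the rest of the circuit to track.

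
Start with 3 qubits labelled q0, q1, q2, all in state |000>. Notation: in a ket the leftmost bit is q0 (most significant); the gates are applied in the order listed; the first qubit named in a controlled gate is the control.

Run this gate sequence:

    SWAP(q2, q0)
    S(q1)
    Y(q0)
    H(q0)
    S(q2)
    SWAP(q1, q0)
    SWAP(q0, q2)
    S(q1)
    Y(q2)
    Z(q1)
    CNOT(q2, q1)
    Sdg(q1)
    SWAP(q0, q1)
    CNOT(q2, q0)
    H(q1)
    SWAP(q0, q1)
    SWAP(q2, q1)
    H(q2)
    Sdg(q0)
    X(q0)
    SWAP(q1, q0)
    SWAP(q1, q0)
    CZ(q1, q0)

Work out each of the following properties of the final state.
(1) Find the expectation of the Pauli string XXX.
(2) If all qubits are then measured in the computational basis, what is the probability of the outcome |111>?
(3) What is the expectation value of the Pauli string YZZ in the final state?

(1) The expectation value of XXX is 0. Key observation: steps 21-22 multiply out to the identity, so the circuit reduces to the remaining gates.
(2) Outcome |111> occurs with probability 1/2.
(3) The expectation value of YZZ is -1.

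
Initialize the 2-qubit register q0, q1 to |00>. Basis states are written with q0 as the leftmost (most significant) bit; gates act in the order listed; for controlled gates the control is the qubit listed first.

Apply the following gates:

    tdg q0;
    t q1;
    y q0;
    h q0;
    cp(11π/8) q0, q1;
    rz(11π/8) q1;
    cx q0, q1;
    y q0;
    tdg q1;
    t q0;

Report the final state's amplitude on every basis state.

The resulting statevector has amplitude 0 on |00>, sqrt(2)*exp(I*pi/16)/2 on |01>, sqrt(2)*exp(9*I*pi/16)/2 on |10>, 0 on |11>.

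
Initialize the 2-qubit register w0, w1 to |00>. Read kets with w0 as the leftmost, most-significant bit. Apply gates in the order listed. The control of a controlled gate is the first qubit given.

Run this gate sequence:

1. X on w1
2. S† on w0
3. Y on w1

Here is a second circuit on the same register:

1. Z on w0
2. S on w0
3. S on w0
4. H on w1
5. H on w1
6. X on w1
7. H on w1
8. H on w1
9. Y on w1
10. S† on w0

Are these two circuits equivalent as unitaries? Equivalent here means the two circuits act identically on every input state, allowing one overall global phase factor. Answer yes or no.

Yes, they are equivalent — the unitaries differ by at most a global phase.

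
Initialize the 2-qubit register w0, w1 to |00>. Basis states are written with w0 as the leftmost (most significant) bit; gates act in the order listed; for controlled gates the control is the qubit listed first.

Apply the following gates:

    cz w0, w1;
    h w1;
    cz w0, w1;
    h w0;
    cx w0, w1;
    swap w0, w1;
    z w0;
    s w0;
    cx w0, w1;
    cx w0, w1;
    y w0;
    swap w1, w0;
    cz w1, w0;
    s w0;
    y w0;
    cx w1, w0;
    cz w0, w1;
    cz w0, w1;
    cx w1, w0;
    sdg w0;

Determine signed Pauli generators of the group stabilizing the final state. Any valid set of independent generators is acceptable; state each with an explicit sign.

The final state is stabilized by the group generated by +XZ, +ZY; other independent generating sets are equally valid. Key observation: steps 17-18 multiply out to the identity, so the circuit reduces to the remaining gates.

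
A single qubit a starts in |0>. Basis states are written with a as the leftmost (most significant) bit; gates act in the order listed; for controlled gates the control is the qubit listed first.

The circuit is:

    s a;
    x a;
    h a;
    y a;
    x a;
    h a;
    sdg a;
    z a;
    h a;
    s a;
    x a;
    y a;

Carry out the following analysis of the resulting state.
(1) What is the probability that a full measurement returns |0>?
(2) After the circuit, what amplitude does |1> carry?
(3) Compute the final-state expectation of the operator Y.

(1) Outcome |0> occurs with probability 1/2.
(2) The final state's coefficient on |1> equals -sqrt(2)*I/2.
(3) The observable Y averages to -1.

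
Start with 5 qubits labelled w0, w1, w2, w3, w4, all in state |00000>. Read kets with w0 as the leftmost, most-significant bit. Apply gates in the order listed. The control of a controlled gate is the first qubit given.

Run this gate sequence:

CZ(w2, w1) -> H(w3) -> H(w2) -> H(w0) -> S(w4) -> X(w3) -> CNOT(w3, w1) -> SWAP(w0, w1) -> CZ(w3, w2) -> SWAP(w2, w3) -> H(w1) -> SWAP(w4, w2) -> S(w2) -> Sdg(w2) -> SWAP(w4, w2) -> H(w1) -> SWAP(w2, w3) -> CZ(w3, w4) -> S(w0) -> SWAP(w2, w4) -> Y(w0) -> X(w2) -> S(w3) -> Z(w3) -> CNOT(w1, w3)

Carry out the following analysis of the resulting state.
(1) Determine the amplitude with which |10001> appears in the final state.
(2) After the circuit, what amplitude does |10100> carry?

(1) The amplitude on |10001> is 0. Key observation: steps 10-17 multiply out to the identity, so the circuit reduces to the remaining gates.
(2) The final state's coefficient on |10100> equals sqrt(2)*I/4.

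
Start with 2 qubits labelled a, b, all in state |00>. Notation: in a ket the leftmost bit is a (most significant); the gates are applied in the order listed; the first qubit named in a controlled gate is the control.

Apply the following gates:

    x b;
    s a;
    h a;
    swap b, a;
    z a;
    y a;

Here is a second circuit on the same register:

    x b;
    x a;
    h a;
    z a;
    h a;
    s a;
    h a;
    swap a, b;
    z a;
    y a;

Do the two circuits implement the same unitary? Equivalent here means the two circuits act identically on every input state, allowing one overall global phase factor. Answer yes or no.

Yes, they are equivalent — the unitaries differ by at most a global phase.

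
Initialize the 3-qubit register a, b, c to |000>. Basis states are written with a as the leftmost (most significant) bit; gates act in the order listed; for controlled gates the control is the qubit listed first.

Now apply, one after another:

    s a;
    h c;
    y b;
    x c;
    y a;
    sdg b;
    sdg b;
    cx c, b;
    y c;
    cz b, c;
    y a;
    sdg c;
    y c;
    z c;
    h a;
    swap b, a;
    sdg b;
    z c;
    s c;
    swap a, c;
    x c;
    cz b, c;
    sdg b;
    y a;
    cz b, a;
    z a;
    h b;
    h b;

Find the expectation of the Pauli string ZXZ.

The observable ZXZ averages to -1.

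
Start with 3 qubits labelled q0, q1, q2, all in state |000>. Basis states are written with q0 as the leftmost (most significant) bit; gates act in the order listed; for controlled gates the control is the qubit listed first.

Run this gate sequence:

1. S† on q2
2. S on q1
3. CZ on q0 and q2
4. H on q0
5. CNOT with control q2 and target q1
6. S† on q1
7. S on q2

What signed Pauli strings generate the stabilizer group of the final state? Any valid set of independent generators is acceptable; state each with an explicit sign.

The stabilizer group can be generated by +XII, +IZI, +IIZ, among other valid generating sets.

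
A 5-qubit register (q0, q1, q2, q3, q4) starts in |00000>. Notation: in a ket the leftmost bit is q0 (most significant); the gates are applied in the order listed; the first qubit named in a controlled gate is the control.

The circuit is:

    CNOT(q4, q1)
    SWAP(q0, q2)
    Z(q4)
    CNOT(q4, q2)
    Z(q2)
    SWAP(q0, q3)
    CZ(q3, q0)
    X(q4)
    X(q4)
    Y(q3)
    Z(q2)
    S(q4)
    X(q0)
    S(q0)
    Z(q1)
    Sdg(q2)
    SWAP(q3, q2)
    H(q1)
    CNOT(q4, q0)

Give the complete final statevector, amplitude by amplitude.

After the circuit, the state carries amplitude -sqrt(2)/2 on |10100>, -sqrt(2)/2 on |11100>, and 0 on every other basis state.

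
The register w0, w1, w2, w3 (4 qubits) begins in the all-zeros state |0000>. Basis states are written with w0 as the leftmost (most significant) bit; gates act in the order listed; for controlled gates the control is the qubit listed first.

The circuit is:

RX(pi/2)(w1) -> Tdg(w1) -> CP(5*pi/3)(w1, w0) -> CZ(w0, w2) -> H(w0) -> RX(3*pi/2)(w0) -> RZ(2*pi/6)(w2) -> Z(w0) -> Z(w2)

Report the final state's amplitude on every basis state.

The final amplitudes are sqrt(2)*(1 + I)*exp(5*I*pi/6)/4 on |0000>, sqrt(2)*(1 - I)*exp(7*I*pi/12)/4 on |0100>, sqrt(2)*(-1 - I)*exp(5*I*pi/6)/4 on |1000>, sqrt(2)*(-1 + I)*exp(7*I*pi/12)/4 on |1100>, and 0 on every other basis state.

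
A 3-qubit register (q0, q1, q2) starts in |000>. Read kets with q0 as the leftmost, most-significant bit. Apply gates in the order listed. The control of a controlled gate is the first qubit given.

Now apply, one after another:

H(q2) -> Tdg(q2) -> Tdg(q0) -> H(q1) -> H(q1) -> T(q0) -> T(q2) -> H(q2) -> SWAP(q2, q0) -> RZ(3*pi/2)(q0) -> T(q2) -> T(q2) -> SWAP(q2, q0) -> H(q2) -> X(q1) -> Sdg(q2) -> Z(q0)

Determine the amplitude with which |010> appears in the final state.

The amplitude on |010> is -sqrt(2)*exp(I*pi/4)/2.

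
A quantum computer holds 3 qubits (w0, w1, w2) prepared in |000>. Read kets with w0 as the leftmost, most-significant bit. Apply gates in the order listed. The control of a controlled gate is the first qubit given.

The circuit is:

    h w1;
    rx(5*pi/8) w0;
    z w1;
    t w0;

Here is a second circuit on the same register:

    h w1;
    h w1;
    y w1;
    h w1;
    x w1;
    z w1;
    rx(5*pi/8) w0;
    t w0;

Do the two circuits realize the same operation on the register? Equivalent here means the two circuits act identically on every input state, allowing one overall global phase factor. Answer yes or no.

No: there is an input state on which the two circuits produce genuinely different outputs (not merely differing by a phase).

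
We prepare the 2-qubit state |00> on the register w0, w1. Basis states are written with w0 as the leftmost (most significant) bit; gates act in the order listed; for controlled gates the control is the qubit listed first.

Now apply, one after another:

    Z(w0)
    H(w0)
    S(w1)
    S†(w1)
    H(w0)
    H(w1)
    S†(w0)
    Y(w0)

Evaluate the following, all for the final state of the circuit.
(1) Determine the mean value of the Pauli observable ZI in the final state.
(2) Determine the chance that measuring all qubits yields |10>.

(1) The observable ZI averages to -1. Key observation: the block from step 2 through step 5 cancels to the identity and can be dropped.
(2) A full measurement returns |10> with probability 1/2.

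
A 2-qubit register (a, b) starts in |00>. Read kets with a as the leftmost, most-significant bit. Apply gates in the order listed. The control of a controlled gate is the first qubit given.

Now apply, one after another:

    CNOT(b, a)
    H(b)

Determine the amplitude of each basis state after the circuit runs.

The resulting statevector has amplitude sqrt(2)/2 on |00>, sqrt(2)/2 on |01>, 0 on |10>, 0 on |11>.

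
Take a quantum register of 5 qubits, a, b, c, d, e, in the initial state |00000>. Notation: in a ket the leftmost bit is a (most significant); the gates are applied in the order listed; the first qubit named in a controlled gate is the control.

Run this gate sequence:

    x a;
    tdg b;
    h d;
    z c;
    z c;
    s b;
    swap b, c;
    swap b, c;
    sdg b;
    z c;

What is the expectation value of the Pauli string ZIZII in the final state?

In the final state, ZIZII has expectation -1. Key observation: steps 5-10 multiply out to the identity, so the circuit reduces to the remaining gates.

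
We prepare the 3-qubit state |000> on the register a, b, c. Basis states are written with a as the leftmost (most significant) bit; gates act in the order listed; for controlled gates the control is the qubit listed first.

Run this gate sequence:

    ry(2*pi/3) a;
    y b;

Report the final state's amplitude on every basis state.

After the circuit, the state carries amplitude I/2 on |010>, sqrt(3)*I/2 on |110>, and 0 on every other basis state.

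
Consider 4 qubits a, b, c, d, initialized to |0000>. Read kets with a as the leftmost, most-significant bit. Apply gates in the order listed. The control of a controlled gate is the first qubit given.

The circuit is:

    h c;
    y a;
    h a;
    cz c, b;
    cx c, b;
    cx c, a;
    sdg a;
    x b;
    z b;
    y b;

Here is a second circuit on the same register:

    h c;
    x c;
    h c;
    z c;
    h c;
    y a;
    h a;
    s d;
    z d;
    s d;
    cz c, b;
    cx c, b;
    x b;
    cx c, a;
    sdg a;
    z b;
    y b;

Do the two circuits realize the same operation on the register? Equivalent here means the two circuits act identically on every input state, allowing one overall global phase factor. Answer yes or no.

Yes — the two circuits implement the same unitary up to a global phase.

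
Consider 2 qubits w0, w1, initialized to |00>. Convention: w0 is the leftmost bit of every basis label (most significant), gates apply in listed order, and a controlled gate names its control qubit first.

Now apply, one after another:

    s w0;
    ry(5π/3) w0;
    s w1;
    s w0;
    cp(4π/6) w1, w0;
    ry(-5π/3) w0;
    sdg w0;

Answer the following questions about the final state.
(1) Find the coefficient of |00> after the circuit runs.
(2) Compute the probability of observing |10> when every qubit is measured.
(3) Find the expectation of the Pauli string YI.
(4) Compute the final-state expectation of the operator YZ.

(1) The final state's coefficient on |00> equals 3/4 + I/4.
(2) A full measurement returns |10> with probability 3/8.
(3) In the final state, YI has expectation -sqrt(3)/4.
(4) The expectation value of YZ is -sqrt(3)/4.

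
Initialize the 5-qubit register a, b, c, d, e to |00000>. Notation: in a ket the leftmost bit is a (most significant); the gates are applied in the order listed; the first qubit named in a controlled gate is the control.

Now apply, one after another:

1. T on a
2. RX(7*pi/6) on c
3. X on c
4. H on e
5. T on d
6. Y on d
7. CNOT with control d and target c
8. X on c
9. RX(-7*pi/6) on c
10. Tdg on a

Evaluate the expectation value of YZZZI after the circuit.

The observable YZZZI averages to 0.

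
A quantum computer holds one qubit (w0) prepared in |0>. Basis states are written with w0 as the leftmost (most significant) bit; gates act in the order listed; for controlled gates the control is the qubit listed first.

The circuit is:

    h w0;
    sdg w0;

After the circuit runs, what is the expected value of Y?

The expectation value of Y is -1.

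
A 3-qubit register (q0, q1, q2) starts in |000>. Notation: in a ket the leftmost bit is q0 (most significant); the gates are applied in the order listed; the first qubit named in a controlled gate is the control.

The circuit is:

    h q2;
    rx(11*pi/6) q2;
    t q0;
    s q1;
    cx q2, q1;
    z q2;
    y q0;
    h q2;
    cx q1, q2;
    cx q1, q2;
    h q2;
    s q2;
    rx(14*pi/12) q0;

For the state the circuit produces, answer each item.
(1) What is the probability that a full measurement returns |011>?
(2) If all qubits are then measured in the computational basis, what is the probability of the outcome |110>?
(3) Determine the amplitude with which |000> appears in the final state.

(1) The probability of measuring |011> is sqrt(3)/8 + 1/4. Key observation: gates 8-11 undo each other exactly, leaving only the rest of the circuit to track.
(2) Outcome |110> occurs with probability 0.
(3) The amplitude on |000> is -sqrt(6)/8 - sqrt(2)*(2 + I)/8.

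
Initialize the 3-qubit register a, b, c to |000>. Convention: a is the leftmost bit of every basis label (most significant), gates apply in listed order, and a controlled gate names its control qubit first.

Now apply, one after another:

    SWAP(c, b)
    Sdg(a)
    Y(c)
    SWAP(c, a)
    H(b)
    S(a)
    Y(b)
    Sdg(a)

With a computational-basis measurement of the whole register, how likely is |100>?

The probability of measuring |100> is 1/2.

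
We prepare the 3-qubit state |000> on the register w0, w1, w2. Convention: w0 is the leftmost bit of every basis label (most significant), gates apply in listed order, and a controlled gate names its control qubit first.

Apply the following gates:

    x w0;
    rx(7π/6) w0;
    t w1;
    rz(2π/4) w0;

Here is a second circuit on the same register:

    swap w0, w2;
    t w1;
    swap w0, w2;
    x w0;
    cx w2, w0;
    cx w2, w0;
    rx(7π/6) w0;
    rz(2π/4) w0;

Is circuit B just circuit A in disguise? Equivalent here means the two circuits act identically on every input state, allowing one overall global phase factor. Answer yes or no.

Yes, they are equivalent — the unitaries differ by at most a global phase.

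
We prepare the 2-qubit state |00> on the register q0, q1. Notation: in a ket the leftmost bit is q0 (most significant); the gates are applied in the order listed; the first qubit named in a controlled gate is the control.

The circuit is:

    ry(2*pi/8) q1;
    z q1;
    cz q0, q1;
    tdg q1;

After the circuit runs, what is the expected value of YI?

The observable YI averages to 0.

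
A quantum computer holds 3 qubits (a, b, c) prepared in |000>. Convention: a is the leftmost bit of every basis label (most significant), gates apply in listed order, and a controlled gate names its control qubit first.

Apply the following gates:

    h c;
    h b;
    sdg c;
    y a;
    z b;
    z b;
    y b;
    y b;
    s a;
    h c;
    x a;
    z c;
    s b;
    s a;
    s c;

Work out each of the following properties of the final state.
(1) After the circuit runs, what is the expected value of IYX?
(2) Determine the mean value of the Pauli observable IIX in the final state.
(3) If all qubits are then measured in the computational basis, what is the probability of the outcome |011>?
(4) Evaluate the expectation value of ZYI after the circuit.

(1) In the final state, IYX has expectation 1.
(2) In the final state, IIX has expectation 1.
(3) A full measurement returns |011> with probability 1/4.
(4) The expectation value of ZYI is 1.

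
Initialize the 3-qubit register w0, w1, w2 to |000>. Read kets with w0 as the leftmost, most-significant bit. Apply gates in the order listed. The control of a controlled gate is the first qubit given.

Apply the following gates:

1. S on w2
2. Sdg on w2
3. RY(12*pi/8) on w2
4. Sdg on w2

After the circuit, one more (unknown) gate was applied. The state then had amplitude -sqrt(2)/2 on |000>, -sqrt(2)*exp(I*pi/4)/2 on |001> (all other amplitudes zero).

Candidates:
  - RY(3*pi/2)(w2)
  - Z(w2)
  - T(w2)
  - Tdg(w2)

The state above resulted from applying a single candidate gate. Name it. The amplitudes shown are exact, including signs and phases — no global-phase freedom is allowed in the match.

The applied gate was Tdg(w2). Key observation: steps 1-2 multiply out to the identity, so the circuit reduces to the remaining gates.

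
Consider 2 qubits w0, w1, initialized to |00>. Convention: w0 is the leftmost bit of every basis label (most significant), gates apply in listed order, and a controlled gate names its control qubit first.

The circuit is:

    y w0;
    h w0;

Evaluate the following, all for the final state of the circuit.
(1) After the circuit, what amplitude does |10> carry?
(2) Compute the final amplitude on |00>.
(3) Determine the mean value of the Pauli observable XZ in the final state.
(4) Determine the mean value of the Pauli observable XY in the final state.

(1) |10> carries amplitude -sqrt(2)*I/2 in the final state.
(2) The amplitude on |00> is sqrt(2)*I/2.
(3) In the final state, XZ has expectation -1.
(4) The expectation value of XY is 0.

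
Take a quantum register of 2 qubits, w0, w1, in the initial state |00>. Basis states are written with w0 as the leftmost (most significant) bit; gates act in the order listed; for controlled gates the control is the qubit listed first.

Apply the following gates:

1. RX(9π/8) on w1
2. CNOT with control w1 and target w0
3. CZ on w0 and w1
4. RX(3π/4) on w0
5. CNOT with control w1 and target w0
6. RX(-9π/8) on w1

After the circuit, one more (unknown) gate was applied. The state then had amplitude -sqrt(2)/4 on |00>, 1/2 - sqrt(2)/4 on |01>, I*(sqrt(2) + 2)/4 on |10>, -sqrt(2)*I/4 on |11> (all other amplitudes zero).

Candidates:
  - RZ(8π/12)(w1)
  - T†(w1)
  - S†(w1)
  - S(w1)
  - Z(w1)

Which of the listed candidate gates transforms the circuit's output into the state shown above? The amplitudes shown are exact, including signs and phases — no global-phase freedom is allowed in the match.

It was S(w1) that produced the state shown.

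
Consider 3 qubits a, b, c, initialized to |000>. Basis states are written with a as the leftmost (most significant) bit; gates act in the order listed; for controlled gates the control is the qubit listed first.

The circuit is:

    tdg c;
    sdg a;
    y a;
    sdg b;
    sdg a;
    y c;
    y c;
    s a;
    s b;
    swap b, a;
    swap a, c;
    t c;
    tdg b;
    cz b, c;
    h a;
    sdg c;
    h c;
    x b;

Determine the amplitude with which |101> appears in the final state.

The final state's coefficient on |101> equals exp(I*pi/4)/2. Key observation: gates 4-9 undo each other exactly, leaving only the rest of the circuit to track.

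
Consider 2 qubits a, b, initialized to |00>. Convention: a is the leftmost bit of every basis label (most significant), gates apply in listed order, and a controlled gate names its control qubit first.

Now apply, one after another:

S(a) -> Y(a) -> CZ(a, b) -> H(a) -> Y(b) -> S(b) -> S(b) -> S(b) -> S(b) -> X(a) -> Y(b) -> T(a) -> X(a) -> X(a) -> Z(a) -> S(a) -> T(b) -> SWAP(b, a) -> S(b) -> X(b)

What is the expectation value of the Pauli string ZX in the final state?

The expectation value of ZX is -sqrt(2)/2. Key observation: the block from step 6 through step 9 cancels to the identity and can be dropped.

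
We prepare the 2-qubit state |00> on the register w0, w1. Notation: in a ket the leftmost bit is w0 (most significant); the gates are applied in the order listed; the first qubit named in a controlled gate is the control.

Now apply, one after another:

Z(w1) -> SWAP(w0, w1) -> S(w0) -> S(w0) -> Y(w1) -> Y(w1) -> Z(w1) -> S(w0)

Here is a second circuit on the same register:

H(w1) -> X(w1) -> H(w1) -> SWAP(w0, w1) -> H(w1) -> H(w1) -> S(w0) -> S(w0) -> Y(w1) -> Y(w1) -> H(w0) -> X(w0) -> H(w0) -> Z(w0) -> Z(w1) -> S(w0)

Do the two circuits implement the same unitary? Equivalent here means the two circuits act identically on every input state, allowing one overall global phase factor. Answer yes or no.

Yes: on every input state the two circuits agree up to one overall phase factor.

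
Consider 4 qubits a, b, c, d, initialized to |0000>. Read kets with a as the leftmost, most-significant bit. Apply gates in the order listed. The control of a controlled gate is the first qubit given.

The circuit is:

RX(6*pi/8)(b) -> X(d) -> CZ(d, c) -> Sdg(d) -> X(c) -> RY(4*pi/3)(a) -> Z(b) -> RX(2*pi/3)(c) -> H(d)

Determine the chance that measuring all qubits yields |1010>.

The probability of measuring |1010> is 3/64 - 3*sqrt(2)/128.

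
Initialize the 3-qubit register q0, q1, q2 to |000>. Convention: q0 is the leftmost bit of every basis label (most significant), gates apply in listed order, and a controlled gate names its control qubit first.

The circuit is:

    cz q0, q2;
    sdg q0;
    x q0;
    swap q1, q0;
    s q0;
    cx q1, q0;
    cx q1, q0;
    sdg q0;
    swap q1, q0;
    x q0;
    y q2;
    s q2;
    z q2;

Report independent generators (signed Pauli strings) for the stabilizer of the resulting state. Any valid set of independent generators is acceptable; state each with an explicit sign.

One valid set of independent stabilizer generators is +ZII, +IZI, -IIZ (any independent generating set of the same group is equally correct). Key observation: the block from step 3 through step 10 cancels to the identity and can be dropped.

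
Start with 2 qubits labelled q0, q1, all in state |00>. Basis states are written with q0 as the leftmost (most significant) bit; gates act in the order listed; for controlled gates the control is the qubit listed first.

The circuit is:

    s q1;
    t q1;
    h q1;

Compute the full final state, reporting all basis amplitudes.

After the circuit, the state carries amplitude sqrt(2)/2 on |00>, sqrt(2)/2 on |01>, 0 on |10>, 0 on |11>.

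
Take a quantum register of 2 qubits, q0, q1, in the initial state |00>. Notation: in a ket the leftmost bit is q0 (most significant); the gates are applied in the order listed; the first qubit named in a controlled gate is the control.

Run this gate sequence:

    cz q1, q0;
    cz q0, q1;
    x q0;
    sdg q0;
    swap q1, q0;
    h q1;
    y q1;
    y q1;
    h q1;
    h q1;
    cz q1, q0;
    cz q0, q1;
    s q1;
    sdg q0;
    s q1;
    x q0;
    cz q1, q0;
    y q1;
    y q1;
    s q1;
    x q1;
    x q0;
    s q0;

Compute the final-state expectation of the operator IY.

The observable IY averages to 1.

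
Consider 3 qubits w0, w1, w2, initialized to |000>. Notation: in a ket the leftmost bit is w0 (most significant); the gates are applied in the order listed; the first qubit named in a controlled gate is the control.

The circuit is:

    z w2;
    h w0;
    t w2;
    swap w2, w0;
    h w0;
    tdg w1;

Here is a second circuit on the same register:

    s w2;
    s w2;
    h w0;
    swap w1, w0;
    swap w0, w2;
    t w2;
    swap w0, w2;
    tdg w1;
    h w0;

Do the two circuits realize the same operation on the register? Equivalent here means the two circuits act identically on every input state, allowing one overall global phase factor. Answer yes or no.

No: there is an input state on which the two circuits produce genuinely different outputs (not merely differing by a phase).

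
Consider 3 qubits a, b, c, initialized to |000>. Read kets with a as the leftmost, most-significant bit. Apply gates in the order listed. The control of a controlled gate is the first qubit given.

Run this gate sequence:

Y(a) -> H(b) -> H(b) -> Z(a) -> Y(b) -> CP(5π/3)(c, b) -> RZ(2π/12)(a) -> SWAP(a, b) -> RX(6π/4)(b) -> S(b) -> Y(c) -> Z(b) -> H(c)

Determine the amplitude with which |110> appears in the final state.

The amplitude on |110> is -exp(I*pi/12)/2. Key observation: the block from step 2 through step 3 cancels to the identity and can be dropped.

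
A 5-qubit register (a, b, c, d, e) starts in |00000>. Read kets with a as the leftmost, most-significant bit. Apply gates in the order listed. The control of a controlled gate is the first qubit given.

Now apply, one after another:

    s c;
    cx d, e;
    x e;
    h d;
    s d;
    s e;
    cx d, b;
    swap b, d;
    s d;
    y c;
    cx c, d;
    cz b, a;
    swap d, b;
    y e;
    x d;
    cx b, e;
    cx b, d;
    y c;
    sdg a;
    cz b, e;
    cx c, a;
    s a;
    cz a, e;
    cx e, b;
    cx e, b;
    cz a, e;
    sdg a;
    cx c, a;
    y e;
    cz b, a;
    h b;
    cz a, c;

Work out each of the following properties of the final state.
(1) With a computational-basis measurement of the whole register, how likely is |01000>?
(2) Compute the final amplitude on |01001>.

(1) Outcome |01000> occurs with probability 1/4. Key observation: steps 21-28 multiply out to the identity, so the circuit reduces to the remaining gates.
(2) The amplitude on |01001> is -I/2.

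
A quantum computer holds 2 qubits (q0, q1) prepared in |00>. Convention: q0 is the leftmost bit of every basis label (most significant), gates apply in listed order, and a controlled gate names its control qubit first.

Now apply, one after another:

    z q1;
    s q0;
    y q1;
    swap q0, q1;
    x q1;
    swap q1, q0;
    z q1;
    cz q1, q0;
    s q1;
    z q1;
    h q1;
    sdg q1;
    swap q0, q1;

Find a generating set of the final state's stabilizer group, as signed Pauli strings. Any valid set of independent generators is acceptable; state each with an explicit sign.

The final state is stabilized by the group generated by +YI, -IZ; other independent generating sets are equally valid.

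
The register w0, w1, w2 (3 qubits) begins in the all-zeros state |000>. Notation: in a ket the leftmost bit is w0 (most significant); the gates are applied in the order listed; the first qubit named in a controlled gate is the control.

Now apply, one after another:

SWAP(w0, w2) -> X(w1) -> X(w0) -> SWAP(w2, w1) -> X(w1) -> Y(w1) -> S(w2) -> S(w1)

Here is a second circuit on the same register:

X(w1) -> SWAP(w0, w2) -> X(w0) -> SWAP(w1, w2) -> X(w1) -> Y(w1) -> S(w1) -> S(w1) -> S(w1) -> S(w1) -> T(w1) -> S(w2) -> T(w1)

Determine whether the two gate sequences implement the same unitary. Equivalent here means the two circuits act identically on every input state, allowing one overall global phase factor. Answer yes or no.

Yes, they are equivalent — the unitaries differ by at most a global phase.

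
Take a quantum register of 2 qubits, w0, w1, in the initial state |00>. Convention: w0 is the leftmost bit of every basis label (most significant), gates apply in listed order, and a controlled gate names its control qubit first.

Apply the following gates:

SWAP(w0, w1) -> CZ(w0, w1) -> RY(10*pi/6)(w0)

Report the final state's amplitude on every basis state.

After the circuit, the state carries amplitude -sqrt(3)/2 on |00>, 0 on |01>, 1/2 on |10>, 0 on |11>.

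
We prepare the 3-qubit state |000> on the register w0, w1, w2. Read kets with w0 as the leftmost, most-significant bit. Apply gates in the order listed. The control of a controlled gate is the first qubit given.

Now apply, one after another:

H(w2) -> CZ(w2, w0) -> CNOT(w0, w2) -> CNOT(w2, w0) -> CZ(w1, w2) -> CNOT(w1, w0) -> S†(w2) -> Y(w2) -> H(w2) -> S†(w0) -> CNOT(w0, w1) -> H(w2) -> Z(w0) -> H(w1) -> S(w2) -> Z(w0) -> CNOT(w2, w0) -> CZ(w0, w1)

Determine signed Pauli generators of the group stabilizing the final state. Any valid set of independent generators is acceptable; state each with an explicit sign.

The stabilizer group can be generated by +IXZ, +IZY, -ZII, among other valid generating sets.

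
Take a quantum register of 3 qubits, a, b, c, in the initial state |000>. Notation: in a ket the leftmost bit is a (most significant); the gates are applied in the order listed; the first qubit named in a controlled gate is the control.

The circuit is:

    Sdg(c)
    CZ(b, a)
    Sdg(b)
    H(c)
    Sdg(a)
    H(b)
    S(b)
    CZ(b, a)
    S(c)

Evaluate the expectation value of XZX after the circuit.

The expectation value of XZX is 0.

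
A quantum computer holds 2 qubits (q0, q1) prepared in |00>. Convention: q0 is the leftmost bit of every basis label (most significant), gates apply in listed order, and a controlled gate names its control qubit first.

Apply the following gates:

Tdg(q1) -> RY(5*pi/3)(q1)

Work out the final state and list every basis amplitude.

After the circuit, the state carries amplitude -sqrt(3)/2 on |00>, 1/2 on |01>, 0 on |10>, 0 on |11>.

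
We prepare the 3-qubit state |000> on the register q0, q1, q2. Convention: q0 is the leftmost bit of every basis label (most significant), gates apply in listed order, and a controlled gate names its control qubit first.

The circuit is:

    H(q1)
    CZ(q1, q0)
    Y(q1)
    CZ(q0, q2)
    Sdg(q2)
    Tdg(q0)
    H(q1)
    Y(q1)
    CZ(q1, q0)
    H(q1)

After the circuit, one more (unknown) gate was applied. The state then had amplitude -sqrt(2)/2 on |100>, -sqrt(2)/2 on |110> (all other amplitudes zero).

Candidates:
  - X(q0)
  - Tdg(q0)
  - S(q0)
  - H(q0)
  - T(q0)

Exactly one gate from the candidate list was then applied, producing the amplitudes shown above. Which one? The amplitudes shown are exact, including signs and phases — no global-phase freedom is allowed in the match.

It was X(q0) that produced the state shown.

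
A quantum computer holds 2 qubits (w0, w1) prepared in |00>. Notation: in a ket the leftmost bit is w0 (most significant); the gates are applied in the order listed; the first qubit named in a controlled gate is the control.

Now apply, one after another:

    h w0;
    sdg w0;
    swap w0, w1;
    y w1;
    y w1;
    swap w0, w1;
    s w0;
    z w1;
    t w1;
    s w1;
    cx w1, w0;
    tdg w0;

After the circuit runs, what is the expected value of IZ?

The observable IZ averages to 1. Key observation: steps 2-7 multiply out to the identity, so the circuit reduces to the remaining gates.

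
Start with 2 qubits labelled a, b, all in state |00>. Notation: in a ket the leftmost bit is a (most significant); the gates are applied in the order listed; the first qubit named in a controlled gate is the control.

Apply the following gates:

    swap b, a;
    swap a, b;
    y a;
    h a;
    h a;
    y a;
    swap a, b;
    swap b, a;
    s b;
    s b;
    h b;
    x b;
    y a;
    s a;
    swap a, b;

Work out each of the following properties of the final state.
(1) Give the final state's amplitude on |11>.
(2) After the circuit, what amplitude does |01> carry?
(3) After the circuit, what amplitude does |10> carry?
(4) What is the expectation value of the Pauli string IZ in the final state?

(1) The final state's coefficient on |11> equals -sqrt(2)/2. Key observation: gates 1-8 undo each other exactly, leaving only the rest of the circuit to track.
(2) |01> carries amplitude -sqrt(2)/2 in the final state.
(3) The amplitude on |10> is 0.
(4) The expectation value of IZ is -1.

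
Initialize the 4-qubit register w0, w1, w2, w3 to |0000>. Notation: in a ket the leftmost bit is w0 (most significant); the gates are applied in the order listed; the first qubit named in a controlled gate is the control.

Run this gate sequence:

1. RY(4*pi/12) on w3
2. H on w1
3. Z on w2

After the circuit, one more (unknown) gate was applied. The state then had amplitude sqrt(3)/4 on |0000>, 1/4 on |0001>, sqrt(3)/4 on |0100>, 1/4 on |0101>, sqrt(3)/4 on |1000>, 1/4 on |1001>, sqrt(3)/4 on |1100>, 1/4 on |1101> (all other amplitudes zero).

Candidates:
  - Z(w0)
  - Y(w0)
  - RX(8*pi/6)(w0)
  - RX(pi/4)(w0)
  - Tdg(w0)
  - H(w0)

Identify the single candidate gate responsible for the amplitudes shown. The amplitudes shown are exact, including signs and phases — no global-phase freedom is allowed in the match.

The unique candidate consistent with the amplitudes is H(w0).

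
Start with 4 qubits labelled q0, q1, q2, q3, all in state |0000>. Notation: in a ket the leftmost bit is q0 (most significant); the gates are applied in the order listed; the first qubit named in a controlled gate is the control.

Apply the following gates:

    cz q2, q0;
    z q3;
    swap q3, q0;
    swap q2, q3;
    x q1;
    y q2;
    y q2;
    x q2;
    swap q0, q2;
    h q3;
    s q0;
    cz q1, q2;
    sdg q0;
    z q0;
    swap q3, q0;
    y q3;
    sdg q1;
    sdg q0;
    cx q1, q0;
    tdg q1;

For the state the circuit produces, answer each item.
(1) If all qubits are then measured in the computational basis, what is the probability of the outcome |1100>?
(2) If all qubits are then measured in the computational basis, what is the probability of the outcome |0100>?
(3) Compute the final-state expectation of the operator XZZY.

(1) The probability of measuring |1100> is 1/2.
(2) A full measurement returns |0100> with probability 1/2.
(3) The expectation value of XZZY is 0.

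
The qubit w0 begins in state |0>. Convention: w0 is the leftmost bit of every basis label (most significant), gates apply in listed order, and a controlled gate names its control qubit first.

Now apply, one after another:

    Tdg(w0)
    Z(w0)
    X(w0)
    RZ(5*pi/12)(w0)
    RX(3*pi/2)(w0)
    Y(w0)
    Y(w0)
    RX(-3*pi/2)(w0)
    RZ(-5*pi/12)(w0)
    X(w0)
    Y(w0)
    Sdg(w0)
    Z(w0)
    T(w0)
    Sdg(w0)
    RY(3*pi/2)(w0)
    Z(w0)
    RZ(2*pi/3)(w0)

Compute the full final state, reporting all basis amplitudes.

The final amplitudes are -sqrt(2)*exp(5*I*pi/12)/2 on |0>, -sqrt(2)*exp(I*pi/12)/2 on |1>. Key observation: the block from step 3 through step 10 cancels to the identity and can be dropped.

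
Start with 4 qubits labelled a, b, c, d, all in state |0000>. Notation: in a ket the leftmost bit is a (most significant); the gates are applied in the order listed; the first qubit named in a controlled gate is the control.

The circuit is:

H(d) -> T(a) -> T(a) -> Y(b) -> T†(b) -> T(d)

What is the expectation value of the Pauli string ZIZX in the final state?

In the final state, ZIZX has expectation sqrt(2)/2.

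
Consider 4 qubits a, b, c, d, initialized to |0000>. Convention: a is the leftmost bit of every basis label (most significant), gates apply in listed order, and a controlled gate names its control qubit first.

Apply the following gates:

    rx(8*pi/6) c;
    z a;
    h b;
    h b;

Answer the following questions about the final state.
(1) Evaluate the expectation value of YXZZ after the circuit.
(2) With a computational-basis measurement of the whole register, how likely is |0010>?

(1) In the final state, YXZZ has expectation 0. Key observation: steps 3-4 multiply out to the identity, so the circuit reduces to the remaining gates.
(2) Outcome |0010> occurs with probability 3/4.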